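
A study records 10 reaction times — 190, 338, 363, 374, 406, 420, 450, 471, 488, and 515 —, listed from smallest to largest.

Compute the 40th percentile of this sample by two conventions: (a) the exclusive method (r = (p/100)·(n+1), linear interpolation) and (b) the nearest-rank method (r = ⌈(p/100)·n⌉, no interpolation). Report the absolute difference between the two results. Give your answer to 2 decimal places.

12.80

n = 10.
(a) r = 4.4; between ranks 4 (374) and 5 (406): 386.8.
(b) the nearest-rank method: rank 4 → 374.
|386.8 − 374| = 12.8.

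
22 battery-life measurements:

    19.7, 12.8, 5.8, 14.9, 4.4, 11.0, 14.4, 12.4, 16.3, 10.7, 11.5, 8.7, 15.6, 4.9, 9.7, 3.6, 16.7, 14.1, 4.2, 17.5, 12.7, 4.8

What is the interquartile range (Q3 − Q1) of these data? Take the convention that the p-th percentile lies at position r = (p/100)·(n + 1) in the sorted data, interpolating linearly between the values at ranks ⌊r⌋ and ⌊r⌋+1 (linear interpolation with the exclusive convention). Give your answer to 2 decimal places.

9.50

Sorted: 3.6, 4.2, 4.4, 4.8, 4.9, 5.8, 8.7, 9.7, 10.7, 11.0, 11.5, 12.4, 12.7, 12.8, 14.1, 14.4, 14.9, 15.6, 16.3, 16.7, 17.5, 19.7.
n = 22.
P25: r = 5.75; ranks 5–6 are 4.9, 5.8; interpolating gives 5.575.
P75: r = 17.25; ranks 17–18 are 14.9, 15.6; interpolating gives 15.075.
Difference: 15.075 − 5.575 = 9.5.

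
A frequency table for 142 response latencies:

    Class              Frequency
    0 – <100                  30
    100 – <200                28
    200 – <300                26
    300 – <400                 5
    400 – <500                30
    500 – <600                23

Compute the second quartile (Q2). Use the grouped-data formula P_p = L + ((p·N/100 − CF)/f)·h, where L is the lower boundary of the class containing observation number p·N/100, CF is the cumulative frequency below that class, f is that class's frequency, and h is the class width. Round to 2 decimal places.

N = 142; target position k = 50/100 · 142 = 71.
Cumulative frequencies: 30, 58, 84, 89, 119, 142.
Observation 71 falls in the class 200 – <300.
L = 200, CF = 58, f = 26, h = 100.
P50 = 200 + ((71 − 58)/26)·100 = 200 + 50 = 250.

250.00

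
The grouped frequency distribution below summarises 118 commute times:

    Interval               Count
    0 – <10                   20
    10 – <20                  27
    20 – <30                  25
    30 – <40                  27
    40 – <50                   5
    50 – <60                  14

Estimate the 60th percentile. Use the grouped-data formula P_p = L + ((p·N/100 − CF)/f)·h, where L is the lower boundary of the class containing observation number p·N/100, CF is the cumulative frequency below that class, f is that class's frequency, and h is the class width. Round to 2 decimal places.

N = 118; target position k = 60/100 · 118 = 70.8.
Cumulative frequencies: 20, 47, 72, 99, 104, 118.
Observation 70.8 falls in the class 20 – <30.
L = 20, CF = 47, f = 25, h = 10.
P60 = 20 + ((70.8 − 47)/25)·10 = 20 + 9.52 = 29.52.

29.52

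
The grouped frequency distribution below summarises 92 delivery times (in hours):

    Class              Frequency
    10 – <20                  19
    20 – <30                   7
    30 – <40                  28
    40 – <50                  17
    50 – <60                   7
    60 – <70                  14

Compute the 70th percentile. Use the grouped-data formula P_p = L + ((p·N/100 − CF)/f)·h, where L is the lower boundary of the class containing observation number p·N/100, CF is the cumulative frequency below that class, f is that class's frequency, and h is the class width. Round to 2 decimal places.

46.12

N = 92; target position k = 70/100 · 92 = 64.4.
Cumulative frequencies: 19, 26, 54, 71, 78, 92.
Observation 64.4 falls in the class 40 – <50.
L = 40, CF = 54, f = 17, h = 10.
P70 = 40 + ((64.4 − 54)/17)·10 = 40 + 6.11765 = 46.1176.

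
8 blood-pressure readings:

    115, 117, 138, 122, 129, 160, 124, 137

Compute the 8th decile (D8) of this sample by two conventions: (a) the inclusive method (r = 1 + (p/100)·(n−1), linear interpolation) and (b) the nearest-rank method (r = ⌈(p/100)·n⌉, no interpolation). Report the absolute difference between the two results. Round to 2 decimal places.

0.40

Sorted: 115, 117, 122, 124, 129, 137, 138, 160.
n = 8.
(a) r = 6.6; between ranks 6 (137) and 7 (138): 137.6.
(b) the nearest-rank method: rank 7 → 138.
|137.6 − 138| = 0.4.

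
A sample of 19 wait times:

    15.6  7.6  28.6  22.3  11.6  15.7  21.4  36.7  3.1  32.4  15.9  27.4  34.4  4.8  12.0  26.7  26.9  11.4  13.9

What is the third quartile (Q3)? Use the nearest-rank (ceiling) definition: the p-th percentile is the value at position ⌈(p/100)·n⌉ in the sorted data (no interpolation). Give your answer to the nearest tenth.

Sorted: 3.1, 4.8, 7.6, 11.4, 11.6, 12.0, 13.9, 15.6, 15.7, 15.9, 21.4, 22.3, 26.7, 26.9, 27.4, 28.6, 32.4, 34.4, 36.7.
n = 19.
Position = ⌈75/100 · 19⌉ = ⌈14.25⌉ = 15.
The value at rank 15 is 27.4.

27.4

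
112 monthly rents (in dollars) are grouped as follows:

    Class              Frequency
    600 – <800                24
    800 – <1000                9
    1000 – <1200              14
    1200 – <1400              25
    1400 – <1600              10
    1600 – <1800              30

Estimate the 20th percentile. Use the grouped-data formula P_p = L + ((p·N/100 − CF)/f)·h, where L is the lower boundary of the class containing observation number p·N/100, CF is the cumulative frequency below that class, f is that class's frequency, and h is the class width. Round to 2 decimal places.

786.67

N = 112; target position k = 20/100 · 112 = 22.4.
Cumulative frequencies: 24, 33, 47, 72, 82, 112.
Observation 22.4 falls in the class 600 – <800.
L = 600, CF = 0, f = 24, h = 200.
P20 = 600 + ((22.4 − 0)/24)·200 = 600 + 186.667 = 786.667.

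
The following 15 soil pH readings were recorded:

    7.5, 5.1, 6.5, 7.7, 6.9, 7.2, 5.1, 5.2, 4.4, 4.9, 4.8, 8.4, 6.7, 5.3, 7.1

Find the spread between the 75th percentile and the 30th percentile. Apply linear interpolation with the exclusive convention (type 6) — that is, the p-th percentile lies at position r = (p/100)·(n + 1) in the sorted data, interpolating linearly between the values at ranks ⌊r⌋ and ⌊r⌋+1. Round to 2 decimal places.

2.10

Sorted: 4.4, 4.8, 4.9, 5.1, 5.1, 5.2, 5.3, 6.5, 6.7, 6.9, 7.1, 7.2, 7.5, 7.7, 8.4.
n = 15.
P30: r = 4.8; ranks 4–5 are 5.1, 5.1; interpolating gives 5.1.
P75: r = 12 (integer) → 7.2.
Difference: 7.2 − 5.1 = 2.1.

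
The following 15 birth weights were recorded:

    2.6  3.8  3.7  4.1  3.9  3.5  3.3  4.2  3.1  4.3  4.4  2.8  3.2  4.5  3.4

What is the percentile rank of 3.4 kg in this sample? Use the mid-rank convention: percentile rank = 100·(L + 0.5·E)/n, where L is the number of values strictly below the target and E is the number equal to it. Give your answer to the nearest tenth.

Sorted: 2.6, 2.8, 3.1, 3.2, 3.3, 3.4, 3.5, 3.7, 3.8, 3.9, 4.1, 4.2, 4.3, 4.4, 4.5.
Count below 3.4: L = 5; count equal: E = 1; n = 15.
Percentile rank = 100·(5 + 0.5·1)/15 = 100·5.5/15 = 36.67.

36.7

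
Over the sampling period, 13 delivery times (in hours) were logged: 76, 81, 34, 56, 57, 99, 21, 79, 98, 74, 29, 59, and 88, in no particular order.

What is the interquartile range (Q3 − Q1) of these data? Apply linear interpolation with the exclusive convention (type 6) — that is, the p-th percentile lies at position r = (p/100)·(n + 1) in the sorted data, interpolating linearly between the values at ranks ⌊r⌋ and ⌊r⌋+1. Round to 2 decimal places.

39.50

Sorted: 21, 29, 34, 56, 57, 59, 74, 76, 79, 81, 88, 98, 99.
n = 13.
P25: r = 3.5; ranks 3–4 are 34, 56; interpolating gives 45.
P75: r = 10.5; ranks 10–11 are 81, 88; interpolating gives 84.5.
Difference: 84.5 − 45 = 39.5.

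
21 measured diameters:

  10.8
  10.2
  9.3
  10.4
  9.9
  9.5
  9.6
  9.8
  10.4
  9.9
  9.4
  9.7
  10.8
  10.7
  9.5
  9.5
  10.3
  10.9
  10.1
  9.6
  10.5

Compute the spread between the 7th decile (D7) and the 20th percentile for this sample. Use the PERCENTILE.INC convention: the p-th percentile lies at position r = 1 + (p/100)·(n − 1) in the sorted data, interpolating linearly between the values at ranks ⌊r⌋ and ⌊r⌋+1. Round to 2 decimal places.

0.90

Sorted: 9.3, 9.4, 9.5, 9.5, 9.5, 9.6, 9.6, 9.7, 9.8, 9.9, 9.9, 10.1, 10.2, 10.3, 10.4, 10.4, 10.5, 10.7, 10.8, 10.8, 10.9.
n = 21.
P20: r = 5 (integer) → 9.5.
P70: r = 15 (integer) → 10.4.
Difference: 10.4 − 9.5 = 0.9.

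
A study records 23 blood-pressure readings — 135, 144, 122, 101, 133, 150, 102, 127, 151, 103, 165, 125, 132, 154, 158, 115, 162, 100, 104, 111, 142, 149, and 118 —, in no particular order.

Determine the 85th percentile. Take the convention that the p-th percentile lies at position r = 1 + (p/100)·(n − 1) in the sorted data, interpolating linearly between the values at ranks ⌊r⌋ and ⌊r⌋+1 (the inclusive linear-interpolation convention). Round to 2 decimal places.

Sorted: 100, 101, 102, 103, 104, 111, 115, 118, 122, 125, 127, 132, 133, 135, 142, 144, 149, 150, 151, 154, 158, 162, 165.
n = 23.
r = 1 + (85/100)·(23 − 1) = 1 + 18.7 = 19.7.
Rank 19 is 151 and rank 20 is 154.
Interpolate: 151 + 0.7·(154 − 151) = 151 + 0.7·3 = 153.1.

153.10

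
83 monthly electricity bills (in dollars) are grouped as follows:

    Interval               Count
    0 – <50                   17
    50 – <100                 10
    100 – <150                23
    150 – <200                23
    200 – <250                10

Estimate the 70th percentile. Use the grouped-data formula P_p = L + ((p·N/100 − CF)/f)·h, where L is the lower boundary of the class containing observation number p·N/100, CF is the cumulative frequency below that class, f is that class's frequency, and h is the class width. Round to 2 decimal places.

N = 83; target position k = 70/100 · 83 = 58.1.
Cumulative frequencies: 17, 27, 50, 73, 83.
Observation 58.1 falls in the class 150 – <200.
L = 150, CF = 50, f = 23, h = 50.
P70 = 150 + ((58.1 − 50)/23)·50 = 150 + 17.6087 = 167.609.

167.61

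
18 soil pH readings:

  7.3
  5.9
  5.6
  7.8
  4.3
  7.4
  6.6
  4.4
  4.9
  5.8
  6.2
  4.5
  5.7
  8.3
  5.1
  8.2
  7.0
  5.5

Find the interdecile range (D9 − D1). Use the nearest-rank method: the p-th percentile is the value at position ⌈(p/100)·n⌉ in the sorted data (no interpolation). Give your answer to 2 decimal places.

3.80

Sorted: 4.3, 4.4, 4.5, 4.9, 5.1, 5.5, 5.6, 5.7, 5.8, 5.9, 6.2, 6.6, 7.0, 7.3, 7.4, 7.8, 8.2, 8.3.
n = 18.
P10: rank ⌈10/100·18⌉ = 2 → 4.4.
P90: rank ⌈90/100·18⌉ = 17 → 8.2.
Difference: 8.2 − 4.4 = 3.8.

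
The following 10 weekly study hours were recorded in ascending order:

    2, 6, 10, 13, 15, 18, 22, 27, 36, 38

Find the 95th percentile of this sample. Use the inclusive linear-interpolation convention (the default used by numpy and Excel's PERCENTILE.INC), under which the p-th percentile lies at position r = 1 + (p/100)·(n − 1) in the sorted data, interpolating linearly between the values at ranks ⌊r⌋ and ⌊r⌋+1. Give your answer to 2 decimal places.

n = 10.
r = 1 + (95/100)·(10 − 1) = 1 + 8.55 = 9.55.
Rank 9 is 36 and rank 10 is 38.
Interpolate: 36 + 0.55·(38 − 36) = 36 + 0.55·2 = 37.1.

37.10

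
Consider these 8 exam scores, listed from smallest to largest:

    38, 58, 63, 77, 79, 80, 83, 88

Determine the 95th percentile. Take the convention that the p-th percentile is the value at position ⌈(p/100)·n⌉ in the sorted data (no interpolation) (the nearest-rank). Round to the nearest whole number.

n = 8.
Position = ⌈95/100 · 8⌉ = ⌈7.6⌉ = 8.
The value at rank 8 is 88.

88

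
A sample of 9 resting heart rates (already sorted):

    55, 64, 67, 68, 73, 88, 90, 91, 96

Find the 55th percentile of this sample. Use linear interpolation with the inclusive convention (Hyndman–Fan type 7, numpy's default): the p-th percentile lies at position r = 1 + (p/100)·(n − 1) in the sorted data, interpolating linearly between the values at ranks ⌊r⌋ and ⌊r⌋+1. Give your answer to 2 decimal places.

79.00

n = 9.
r = 1 + (55/100)·(9 − 1) = 1 + 4.4 = 5.4.
Rank 5 is 73 and rank 6 is 88.
Interpolate: 73 + 0.4·(88 − 73) = 73 + 0.4·15 = 79.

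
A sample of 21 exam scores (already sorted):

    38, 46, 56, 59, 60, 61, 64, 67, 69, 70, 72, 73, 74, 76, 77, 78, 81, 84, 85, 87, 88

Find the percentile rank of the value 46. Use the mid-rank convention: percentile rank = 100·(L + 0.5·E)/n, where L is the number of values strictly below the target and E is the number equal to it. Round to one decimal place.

7.1

Count below 46: L = 1; count equal: E = 1; n = 21.
Percentile rank = 100·(1 + 0.5·1)/21 = 100·1.5/21 = 7.143.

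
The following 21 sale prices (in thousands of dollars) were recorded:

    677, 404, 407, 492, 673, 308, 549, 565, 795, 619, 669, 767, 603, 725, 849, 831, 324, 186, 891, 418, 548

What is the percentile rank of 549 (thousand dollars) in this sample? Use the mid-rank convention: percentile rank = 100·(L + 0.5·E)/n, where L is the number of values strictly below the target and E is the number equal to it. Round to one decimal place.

40.5

Sorted: 186, 308, 324, 404, 407, 418, 492, 548, 549, 565, 603, 619, 669, 673, 677, 725, 767, 795, 831, 849, 891.
Count below 549: L = 8; count equal: E = 1; n = 21.
Percentile rank = 100·(8 + 0.5·1)/21 = 100·8.5/21 = 40.48.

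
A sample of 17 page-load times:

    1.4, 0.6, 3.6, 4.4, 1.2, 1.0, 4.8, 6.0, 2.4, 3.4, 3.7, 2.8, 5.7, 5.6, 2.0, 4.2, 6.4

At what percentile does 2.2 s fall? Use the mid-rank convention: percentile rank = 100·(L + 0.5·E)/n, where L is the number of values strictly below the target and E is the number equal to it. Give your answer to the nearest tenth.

29.4

Sorted: 0.6, 1.0, 1.2, 1.4, 2.0, 2.4, 2.8, 3.4, 3.6, 3.7, 4.2, 4.4, 4.8, 5.6, 5.7, 6.0, 6.4.
Count below 2.2: L = 5; count equal: E = 0; n = 17.
Percentile rank = 100·(5 + 0.5·0)/17 = 100·5/17 = 29.41.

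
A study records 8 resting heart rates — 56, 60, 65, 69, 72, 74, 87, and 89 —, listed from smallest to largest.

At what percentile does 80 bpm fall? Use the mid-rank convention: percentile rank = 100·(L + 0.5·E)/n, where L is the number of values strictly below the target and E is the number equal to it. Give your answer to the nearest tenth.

75.0

Count below 80: L = 6; count equal: E = 0; n = 8.
Percentile rank = 100·(6 + 0.5·0)/8 = 100·6/8 = 75.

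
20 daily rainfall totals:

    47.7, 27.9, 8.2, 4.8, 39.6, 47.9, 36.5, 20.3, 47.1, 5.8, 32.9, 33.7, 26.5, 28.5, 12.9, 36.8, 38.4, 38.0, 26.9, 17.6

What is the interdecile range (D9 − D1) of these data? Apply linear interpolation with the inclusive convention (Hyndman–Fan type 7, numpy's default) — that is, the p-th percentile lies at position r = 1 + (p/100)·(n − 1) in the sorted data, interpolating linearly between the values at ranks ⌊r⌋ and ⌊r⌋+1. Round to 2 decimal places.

Sorted: 4.8, 5.8, 8.2, 12.9, 17.6, 20.3, 26.5, 26.9, 27.9, 28.5, 32.9, 33.7, 36.5, 36.8, 38.0, 38.4, 39.6, 47.1, 47.7, 47.9.
n = 20.
P10: r = 2.9; ranks 2–3 are 5.8, 8.2; interpolating gives 7.96.
P90: r = 18.1; ranks 18–19 are 47.1, 47.7; interpolating gives 47.16.
Difference: 47.16 − 7.96 = 39.2.

39.20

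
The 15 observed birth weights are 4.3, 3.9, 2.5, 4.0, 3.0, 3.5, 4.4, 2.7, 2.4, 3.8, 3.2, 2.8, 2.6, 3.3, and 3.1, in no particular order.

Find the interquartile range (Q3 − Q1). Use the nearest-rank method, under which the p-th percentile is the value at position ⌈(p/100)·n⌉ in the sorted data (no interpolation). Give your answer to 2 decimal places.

1.20

Sorted: 2.4, 2.5, 2.6, 2.7, 2.8, 3.0, 3.1, 3.2, 3.3, 3.5, 3.8, 3.9, 4.0, 4.3, 4.4.
n = 15.
P25: rank ⌈25/100·15⌉ = 4 → 2.7.
P75: rank ⌈75/100·15⌉ = 12 → 3.9.
Difference: 3.9 − 2.7 = 1.2.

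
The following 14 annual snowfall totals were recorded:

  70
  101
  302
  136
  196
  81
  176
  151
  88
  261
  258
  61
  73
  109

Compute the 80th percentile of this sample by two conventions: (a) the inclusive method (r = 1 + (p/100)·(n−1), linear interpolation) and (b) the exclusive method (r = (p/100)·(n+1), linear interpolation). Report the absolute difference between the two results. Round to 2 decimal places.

Sorted: 61, 70, 73, 81, 88, 101, 109, 136, 151, 176, 196, 258, 261, 302.
n = 14.
(a) r = 11.4; between ranks 11 (196) and 12 (258): 220.8.
(b) r = 12 → value at rank 12 = 258.
|220.8 − 258| = 37.2.

37.20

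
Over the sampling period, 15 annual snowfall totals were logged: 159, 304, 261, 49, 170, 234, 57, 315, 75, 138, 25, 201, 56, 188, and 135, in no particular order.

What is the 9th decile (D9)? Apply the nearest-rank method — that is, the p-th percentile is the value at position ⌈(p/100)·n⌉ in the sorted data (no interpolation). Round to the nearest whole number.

304

Sorted: 25, 49, 56, 57, 75, 135, 138, 159, 170, 188, 201, 234, 261, 304, 315.
n = 15.
Position = ⌈90/100 · 15⌉ = ⌈13.5⌉ = 14.
The value at rank 14 is 304.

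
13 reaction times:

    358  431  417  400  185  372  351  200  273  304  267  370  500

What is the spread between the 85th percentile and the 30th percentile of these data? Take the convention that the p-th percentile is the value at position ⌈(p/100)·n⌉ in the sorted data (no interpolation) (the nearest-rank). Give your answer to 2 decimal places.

158.00

Sorted: 185, 200, 267, 273, 304, 351, 358, 370, 372, 400, 417, 431, 500.
n = 13.
P30: rank ⌈30/100·13⌉ = 4 → 273.
P85: rank ⌈85/100·13⌉ = 12 → 431.
Difference: 431 − 273 = 158.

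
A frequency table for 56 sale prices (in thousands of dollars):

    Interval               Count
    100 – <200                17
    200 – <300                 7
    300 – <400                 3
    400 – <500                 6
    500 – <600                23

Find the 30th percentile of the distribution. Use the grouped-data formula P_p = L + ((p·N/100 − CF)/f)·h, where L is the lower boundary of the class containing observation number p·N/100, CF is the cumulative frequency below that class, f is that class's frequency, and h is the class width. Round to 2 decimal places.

N = 56; target position k = 30/100 · 56 = 16.8.
Cumulative frequencies: 17, 24, 27, 33, 56.
Observation 16.8 falls in the class 100 – <200.
L = 100, CF = 0, f = 17, h = 100.
P30 = 100 + ((16.8 − 0)/17)·100 = 100 + 98.8235 = 198.824.

198.82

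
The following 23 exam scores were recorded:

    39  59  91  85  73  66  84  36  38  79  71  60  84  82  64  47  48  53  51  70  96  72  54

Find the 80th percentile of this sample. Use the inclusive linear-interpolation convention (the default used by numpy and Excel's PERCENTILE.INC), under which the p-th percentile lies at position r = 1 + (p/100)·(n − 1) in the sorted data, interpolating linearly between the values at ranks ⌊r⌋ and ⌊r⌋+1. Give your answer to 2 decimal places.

Sorted: 36, 38, 39, 47, 48, 51, 53, 54, 59, 60, 64, 66, 70, 71, 72, 73, 79, 82, 84, 84, 85, 91, 96.
n = 23.
r = 1 + (80/100)·(23 − 1) = 1 + 17.6 = 18.6.
Rank 18 is 82 and rank 19 is 84.
Interpolate: 82 + 0.6·(84 − 82) = 82 + 0.6·2 = 83.2.

83.20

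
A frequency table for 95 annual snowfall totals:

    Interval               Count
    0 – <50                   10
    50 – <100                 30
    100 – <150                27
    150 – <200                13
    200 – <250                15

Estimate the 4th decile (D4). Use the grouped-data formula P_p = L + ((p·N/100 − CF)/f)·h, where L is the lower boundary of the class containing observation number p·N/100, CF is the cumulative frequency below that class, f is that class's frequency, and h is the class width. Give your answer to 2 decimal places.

96.67

N = 95; target position k = 40/100 · 95 = 38.
Cumulative frequencies: 10, 40, 67, 80, 95.
Observation 38 falls in the class 50 – <100.
L = 50, CF = 10, f = 30, h = 50.
P40 = 50 + ((38 − 10)/30)·50 = 50 + 46.6667 = 96.6667.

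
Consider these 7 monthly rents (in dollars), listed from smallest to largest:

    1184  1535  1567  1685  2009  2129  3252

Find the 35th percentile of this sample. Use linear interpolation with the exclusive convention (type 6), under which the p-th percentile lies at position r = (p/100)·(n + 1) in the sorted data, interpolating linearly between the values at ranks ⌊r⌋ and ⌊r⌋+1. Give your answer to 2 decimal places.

n = 7.
r = (35/100)·(7 + 1) = 2.8.
Rank 2 is 1535 and rank 3 is 1567.
Interpolate: 1535 + 0.8·(1567 − 1535) = 1535 + 0.8·32 = 1560.6.

1560.60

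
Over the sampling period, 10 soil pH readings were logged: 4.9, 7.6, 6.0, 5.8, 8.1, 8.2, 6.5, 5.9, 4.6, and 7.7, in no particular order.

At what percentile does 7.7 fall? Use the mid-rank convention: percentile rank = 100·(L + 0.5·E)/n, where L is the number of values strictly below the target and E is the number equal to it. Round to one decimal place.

Sorted: 4.6, 4.9, 5.8, 5.9, 6.0, 6.5, 7.6, 7.7, 8.1, 8.2.
Count below 7.7: L = 7; count equal: E = 1; n = 10.
Percentile rank = 100·(7 + 0.5·1)/10 = 100·7.5/10 = 75.

75.0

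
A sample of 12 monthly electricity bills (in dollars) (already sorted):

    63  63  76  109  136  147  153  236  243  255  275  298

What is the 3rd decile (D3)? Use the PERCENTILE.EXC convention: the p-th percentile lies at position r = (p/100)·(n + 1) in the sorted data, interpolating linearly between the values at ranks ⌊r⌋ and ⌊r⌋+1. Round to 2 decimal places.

n = 12.
r = (30/100)·(12 + 1) = 3.9.
Rank 3 is 76 and rank 4 is 109.
Interpolate: 76 + 0.9·(109 − 76) = 76 + 0.9·33 = 105.7.

105.70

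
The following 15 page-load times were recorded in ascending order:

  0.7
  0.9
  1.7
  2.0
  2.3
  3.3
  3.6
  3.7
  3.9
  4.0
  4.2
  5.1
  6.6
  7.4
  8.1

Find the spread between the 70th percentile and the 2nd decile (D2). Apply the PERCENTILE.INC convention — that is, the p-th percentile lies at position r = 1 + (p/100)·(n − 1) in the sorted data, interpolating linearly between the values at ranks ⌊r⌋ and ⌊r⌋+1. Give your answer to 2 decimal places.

2.22

n = 15.
P20: r = 3.8; ranks 3–4 are 1.7, 2.0; interpolating gives 1.94.
P70: r = 10.8; ranks 10–11 are 4.0, 4.2; interpolating gives 4.16.
Difference: 4.16 − 1.94 = 2.22.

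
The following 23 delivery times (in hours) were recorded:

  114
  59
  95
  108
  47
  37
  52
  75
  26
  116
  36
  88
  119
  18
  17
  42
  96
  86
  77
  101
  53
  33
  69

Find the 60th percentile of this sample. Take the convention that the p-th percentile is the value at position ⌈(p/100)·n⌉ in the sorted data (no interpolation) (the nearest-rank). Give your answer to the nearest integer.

Sorted: 17, 18, 26, 33, 36, 37, 42, 47, 52, 53, 59, 69, 75, 77, 86, 88, 95, 96, 101, 108, 114, 116, 119.
n = 23.
Position = ⌈60/100 · 23⌉ = ⌈13.8⌉ = 14.
The value at rank 14 is 77.

77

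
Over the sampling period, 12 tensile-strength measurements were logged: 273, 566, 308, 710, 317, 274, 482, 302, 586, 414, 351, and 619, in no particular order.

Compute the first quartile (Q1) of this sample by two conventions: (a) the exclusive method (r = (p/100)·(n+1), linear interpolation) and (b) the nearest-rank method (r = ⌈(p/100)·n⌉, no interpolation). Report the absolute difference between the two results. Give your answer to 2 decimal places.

Sorted: 273, 274, 302, 308, 317, 351, 414, 482, 566, 586, 619, 710.
n = 12.
(a) r = 3.25; between ranks 3 (302) and 4 (308): 303.5.
(b) the nearest-rank method: rank 3 → 302.
|303.5 − 302| = 1.5.

1.50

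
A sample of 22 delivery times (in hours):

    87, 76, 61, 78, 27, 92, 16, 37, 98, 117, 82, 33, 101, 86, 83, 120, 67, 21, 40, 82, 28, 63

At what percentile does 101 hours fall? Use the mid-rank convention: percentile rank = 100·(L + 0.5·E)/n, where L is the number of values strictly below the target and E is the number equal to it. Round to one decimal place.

Sorted: 16, 21, 27, 28, 33, 37, 40, 61, 63, 67, 76, 78, 82, 82, 83, 86, 87, 92, 98, 101, 117, 120.
Count below 101: L = 19; count equal: E = 1; n = 22.
Percentile rank = 100·(19 + 0.5·1)/22 = 100·19.5/22 = 88.64.

88.6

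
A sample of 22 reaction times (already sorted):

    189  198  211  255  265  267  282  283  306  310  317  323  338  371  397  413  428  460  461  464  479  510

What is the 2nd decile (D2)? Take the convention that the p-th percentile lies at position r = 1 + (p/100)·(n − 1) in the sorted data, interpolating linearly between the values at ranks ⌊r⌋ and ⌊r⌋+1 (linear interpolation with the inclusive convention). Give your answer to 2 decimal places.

265.40

n = 22.
r = 1 + (20/100)·(22 − 1) = 1 + 4.2 = 5.2.
Rank 5 is 265 and rank 6 is 267.
Interpolate: 265 + 0.2·(267 − 265) = 265 + 0.2·2 = 265.4.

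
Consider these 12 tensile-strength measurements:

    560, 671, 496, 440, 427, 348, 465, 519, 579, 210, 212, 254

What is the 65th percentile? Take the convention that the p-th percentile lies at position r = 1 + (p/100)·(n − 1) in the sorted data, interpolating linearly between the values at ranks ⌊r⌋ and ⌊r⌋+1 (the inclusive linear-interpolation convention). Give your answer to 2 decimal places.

499.45

Sorted: 210, 212, 254, 348, 427, 440, 465, 496, 519, 560, 579, 671.
n = 12.
r = 1 + (65/100)·(12 − 1) = 1 + 7.15 = 8.15.
Rank 8 is 496 and rank 9 is 519.
Interpolate: 496 + 0.15·(519 − 496) = 496 + 0.15·23 = 499.45.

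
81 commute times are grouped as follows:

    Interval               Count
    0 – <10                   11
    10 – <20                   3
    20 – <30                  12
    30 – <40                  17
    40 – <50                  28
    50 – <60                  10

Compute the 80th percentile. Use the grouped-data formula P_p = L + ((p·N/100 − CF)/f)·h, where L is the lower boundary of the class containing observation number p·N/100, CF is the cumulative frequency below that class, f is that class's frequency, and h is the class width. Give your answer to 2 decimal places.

N = 81; target position k = 80/100 · 81 = 64.8.
Cumulative frequencies: 11, 14, 26, 43, 71, 81.
Observation 64.8 falls in the class 40 – <50.
L = 40, CF = 43, f = 28, h = 10.
P80 = 40 + ((64.8 − 43)/28)·10 = 40 + 7.78571 = 47.7857.

47.79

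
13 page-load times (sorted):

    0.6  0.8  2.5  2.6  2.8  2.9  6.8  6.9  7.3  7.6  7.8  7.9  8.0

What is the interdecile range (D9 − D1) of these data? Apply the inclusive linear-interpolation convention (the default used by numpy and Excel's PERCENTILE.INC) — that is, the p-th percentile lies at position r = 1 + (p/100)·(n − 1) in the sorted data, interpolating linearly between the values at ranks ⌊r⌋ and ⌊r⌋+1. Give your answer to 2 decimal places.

6.74

n = 13.
P10: r = 2.2; ranks 2–3 are 0.8, 2.5; interpolating gives 1.14.
P90: r = 11.8; ranks 11–12 are 7.8, 7.9; interpolating gives 7.88.
Difference: 7.88 − 1.14 = 6.74.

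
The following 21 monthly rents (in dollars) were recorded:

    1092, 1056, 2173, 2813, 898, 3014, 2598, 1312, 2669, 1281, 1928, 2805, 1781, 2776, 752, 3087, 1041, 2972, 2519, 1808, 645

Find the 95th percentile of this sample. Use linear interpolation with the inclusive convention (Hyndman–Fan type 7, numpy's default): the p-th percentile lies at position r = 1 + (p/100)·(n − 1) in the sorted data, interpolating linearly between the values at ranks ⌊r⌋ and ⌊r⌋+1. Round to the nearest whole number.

3014

Sorted: 645, 752, 898, 1041, 1056, 1092, 1281, 1312, 1781, 1808, 1928, 2173, 2519, 2598, 2669, 2776, 2805, 2813, 2972, 3014, 3087.
n = 21.
r = 1 + (95/100)·(21 − 1) = 1 + 19 = 20.
r is an integer, so P95 is the value at rank 20: 3014.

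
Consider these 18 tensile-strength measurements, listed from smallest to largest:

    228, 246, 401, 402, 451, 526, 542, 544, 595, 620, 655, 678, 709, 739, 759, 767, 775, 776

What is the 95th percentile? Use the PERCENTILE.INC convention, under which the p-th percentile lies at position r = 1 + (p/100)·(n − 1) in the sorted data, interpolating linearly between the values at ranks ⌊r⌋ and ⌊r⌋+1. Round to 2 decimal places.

775.15

n = 18.
r = 1 + (95/100)·(18 − 1) = 1 + 16.15 = 17.15.
Rank 17 is 775 and rank 18 is 776.
Interpolate: 775 + 0.15·(776 − 775) = 775 + 0.15·1 = 775.15.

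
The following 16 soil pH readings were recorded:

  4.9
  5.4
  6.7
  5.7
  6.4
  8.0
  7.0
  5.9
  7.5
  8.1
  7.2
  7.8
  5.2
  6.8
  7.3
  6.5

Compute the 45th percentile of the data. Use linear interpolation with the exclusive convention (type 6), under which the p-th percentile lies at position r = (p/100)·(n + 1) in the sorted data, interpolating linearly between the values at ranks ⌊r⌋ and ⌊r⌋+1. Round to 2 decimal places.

6.63

Sorted: 4.9, 5.2, 5.4, 5.7, 5.9, 6.4, 6.5, 6.7, 6.8, 7.0, 7.2, 7.3, 7.5, 7.8, 8.0, 8.1.
n = 16.
r = (45/100)·(16 + 1) = 7.65.
Rank 7 is 6.5 and rank 8 is 6.7.
Interpolate: 6.5 + 0.65·(6.7 − 6.5) = 6.5 + 0.65·0.2 = 6.63.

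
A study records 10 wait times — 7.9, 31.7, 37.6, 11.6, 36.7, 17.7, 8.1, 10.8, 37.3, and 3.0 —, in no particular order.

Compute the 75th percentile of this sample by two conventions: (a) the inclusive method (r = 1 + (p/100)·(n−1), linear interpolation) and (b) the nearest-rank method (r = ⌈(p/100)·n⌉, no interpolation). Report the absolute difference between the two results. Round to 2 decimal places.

1.25

Sorted: 3.0, 7.9, 8.1, 10.8, 11.6, 17.7, 31.7, 36.7, 37.3, 37.6.
n = 10.
(a) r = 7.75; between ranks 7 (31.7) and 8 (36.7): 35.45.
(b) the nearest-rank method: rank 8 → 36.7.
|35.45 − 36.7| = 1.25.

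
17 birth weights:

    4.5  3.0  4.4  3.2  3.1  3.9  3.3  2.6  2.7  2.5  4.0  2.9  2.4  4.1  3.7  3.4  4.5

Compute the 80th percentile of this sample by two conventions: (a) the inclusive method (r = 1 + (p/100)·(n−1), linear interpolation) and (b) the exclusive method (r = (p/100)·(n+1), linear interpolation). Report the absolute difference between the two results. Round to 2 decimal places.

0.14

Sorted: 2.4, 2.5, 2.6, 2.7, 2.9, 3.0, 3.1, 3.2, 3.3, 3.4, 3.7, 3.9, 4.0, 4.1, 4.4, 4.5, 4.5.
n = 17.
(a) r = 13.8; between ranks 13 (4.0) and 14 (4.1): 4.08.
(b) r = 14.4; between ranks 14 (4.1) and 15 (4.4): 4.22.
|4.08 − 4.22| = 0.14.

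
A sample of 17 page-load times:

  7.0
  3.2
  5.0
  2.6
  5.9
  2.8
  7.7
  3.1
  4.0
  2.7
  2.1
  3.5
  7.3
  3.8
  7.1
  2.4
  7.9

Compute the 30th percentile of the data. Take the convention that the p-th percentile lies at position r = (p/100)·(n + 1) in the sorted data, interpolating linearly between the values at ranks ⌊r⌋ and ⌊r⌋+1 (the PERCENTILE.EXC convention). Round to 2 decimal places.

2.92

Sorted: 2.1, 2.4, 2.6, 2.7, 2.8, 3.1, 3.2, 3.5, 3.8, 4.0, 5.0, 5.9, 7.0, 7.1, 7.3, 7.7, 7.9.
n = 17.
r = (30/100)·(17 + 1) = 5.4.
Rank 5 is 2.8 and rank 6 is 3.1.
Interpolate: 2.8 + 0.4·(3.1 − 2.8) = 2.8 + 0.4·0.3 = 2.92.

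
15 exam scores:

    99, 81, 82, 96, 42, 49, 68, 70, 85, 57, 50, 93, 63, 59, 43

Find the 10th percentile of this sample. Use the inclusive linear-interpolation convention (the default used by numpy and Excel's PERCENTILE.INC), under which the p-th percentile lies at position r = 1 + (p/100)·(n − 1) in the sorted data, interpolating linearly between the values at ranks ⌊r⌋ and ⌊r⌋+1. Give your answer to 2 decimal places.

45.40

Sorted: 42, 43, 49, 50, 57, 59, 63, 68, 70, 81, 82, 85, 93, 96, 99.
n = 15.
r = 1 + (10/100)·(15 − 1) = 1 + 1.4 = 2.4.
Rank 2 is 43 and rank 3 is 49.
Interpolate: 43 + 0.4·(49 − 43) = 43 + 0.4·6 = 45.4.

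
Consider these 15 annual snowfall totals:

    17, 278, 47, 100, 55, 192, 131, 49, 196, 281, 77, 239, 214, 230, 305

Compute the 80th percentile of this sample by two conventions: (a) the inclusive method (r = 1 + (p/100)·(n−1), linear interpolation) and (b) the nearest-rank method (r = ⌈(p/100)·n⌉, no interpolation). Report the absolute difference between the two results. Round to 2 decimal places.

Sorted: 17, 47, 49, 55, 77, 100, 131, 192, 196, 214, 230, 239, 278, 281, 305.
n = 15.
(a) r = 12.2; between ranks 12 (239) and 13 (278): 246.8.
(b) the nearest-rank method: rank 12 → 239.
|246.8 − 239| = 7.8.

7.80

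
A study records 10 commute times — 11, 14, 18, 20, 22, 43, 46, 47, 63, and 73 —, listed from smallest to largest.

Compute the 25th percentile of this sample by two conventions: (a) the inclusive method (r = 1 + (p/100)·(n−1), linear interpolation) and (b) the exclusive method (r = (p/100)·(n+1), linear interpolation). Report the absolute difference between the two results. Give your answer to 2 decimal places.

n = 10.
(a) r = 3.25; between ranks 3 (18) and 4 (20): 18.5.
(b) r = 2.75; between ranks 2 (14) and 3 (18): 17.
|18.5 − 17| = 1.5.

1.50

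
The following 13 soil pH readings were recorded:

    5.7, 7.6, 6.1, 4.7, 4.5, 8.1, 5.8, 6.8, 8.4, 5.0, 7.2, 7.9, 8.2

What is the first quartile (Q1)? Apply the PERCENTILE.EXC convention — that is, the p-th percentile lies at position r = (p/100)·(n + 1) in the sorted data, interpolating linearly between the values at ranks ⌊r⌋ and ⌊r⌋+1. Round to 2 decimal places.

5.35

Sorted: 4.5, 4.7, 5.0, 5.7, 5.8, 6.1, 6.8, 7.2, 7.6, 7.9, 8.1, 8.2, 8.4.
n = 13.
r = (25/100)·(13 + 1) = 3.5.
Rank 3 is 5.0 and rank 4 is 5.7.
Interpolate: 5.0 + 0.5·(5.7 − 5.0) = 5.0 + 0.5·0.7 = 5.35.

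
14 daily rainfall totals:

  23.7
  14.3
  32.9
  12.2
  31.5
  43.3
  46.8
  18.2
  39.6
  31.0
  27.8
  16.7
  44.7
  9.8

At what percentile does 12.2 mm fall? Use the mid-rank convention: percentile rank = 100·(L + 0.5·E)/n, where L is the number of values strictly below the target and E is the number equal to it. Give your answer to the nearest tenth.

10.7

Sorted: 9.8, 12.2, 14.3, 16.7, 18.2, 23.7, 27.8, 31.0, 31.5, 32.9, 39.6, 43.3, 44.7, 46.8.
Count below 12.2: L = 1; count equal: E = 1; n = 14.
Percentile rank = 100·(1 + 0.5·1)/14 = 100·1.5/14 = 10.71.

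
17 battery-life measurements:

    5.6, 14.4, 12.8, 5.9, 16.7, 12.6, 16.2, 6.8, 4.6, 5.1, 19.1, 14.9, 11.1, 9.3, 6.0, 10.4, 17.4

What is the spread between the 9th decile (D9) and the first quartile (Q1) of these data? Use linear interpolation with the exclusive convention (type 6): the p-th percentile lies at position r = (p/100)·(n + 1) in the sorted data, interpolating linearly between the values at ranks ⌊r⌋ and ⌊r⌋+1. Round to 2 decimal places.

Sorted: 4.6, 5.1, 5.6, 5.9, 6.0, 6.8, 9.3, 10.4, 11.1, 12.6, 12.8, 14.4, 14.9, 16.2, 16.7, 17.4, 19.1.
n = 17.
P25: r = 4.5; ranks 4–5 are 5.9, 6.0; interpolating gives 5.95.
P90: r = 16.2; ranks 16–17 are 17.4, 19.1; interpolating gives 17.74.
Difference: 17.74 − 5.95 = 11.79.

11.79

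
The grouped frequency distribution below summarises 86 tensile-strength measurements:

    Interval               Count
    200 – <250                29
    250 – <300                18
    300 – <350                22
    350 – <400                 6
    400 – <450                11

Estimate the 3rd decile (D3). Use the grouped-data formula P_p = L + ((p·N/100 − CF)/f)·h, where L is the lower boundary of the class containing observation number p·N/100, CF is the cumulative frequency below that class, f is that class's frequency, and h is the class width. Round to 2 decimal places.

244.48

N = 86; target position k = 30/100 · 86 = 25.8.
Cumulative frequencies: 29, 47, 69, 75, 86.
Observation 25.8 falls in the class 200 – <250.
L = 200, CF = 0, f = 29, h = 50.
P30 = 200 + ((25.8 − 0)/29)·50 = 200 + 44.4828 = 244.483.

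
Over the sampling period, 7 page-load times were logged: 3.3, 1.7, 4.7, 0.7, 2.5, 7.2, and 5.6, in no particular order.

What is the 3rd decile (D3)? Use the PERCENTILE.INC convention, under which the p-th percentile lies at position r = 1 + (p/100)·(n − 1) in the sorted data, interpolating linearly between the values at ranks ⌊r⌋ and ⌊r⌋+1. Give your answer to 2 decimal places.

2.34

Sorted: 0.7, 1.7, 2.5, 3.3, 4.7, 5.6, 7.2.
n = 7.
r = 1 + (30/100)·(7 − 1) = 1 + 1.8 = 2.8.
Rank 2 is 1.7 and rank 3 is 2.5.
Interpolate: 1.7 + 0.8·(2.5 − 1.7) = 1.7 + 0.8·0.8 = 2.34.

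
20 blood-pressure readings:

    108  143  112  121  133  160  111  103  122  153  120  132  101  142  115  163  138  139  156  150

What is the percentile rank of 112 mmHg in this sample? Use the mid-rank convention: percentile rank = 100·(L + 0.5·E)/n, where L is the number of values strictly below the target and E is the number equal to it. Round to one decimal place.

22.5

Sorted: 101, 103, 108, 111, 112, 115, 120, 121, 122, 132, 133, 138, 139, 142, 143, 150, 153, 156, 160, 163.
Count below 112: L = 4; count equal: E = 1; n = 20.
Percentile rank = 100·(4 + 0.5·1)/20 = 100·4.5/20 = 22.5.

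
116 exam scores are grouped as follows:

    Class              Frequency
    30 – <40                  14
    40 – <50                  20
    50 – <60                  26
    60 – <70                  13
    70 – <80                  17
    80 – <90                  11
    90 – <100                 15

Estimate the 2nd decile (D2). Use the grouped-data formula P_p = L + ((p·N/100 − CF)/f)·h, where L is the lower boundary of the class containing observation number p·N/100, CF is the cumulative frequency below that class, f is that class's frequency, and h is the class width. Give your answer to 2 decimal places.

N = 116; target position k = 20/100 · 116 = 23.2.
Cumulative frequencies: 14, 34, 60, 73, 90, 101, 116.
Observation 23.2 falls in the class 40 – <50.
L = 40, CF = 14, f = 20, h = 10.
P20 = 40 + ((23.2 − 14)/20)·10 = 40 + 4.6 = 44.6.

44.60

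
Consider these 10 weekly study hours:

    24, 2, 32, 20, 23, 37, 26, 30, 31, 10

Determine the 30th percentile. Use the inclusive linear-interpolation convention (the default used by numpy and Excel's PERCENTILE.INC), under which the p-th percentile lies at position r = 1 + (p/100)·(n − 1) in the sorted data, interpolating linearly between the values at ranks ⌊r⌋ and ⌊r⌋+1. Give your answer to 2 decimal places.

22.10

Sorted: 2, 10, 20, 23, 24, 26, 30, 31, 32, 37.
n = 10.
r = 1 + (30/100)·(10 − 1) = 1 + 2.7 = 3.7.
Rank 3 is 20 and rank 4 is 23.
Interpolate: 20 + 0.7·(23 − 20) = 20 + 0.7·3 = 22.1.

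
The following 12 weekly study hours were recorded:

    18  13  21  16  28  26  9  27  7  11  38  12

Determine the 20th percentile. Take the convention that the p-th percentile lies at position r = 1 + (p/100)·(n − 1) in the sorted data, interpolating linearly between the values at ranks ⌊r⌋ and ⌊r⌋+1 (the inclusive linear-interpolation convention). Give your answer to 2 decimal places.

11.20

Sorted: 7, 9, 11, 12, 13, 16, 18, 21, 26, 27, 28, 38.
n = 12.
r = 1 + (20/100)·(12 − 1) = 1 + 2.2 = 3.2.
Rank 3 is 11 and rank 4 is 12.
Interpolate: 11 + 0.2·(12 − 11) = 11 + 0.2·1 = 11.2.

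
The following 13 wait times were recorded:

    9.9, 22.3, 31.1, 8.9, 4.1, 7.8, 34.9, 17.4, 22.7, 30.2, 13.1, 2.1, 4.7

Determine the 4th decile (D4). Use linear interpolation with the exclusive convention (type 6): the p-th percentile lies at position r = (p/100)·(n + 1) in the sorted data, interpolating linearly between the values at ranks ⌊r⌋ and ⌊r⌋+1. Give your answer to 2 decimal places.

9.50

Sorted: 2.1, 4.1, 4.7, 7.8, 8.9, 9.9, 13.1, 17.4, 22.3, 22.7, 30.2, 31.1, 34.9.
n = 13.
r = (40/100)·(13 + 1) = 5.6.
Rank 5 is 8.9 and rank 6 is 9.9.
Interpolate: 8.9 + 0.6·(9.9 − 8.9) = 8.9 + 0.6·1 = 9.5.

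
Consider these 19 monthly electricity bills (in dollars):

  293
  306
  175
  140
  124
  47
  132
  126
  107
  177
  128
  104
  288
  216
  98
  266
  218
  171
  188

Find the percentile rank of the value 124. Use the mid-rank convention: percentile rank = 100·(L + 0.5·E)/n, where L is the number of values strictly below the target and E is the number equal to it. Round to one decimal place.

23.7

Sorted: 47, 98, 104, 107, 124, 126, 128, 132, 140, 171, 175, 177, 188, 216, 218, 266, 288, 293, 306.
Count below 124: L = 4; count equal: E = 1; n = 19.
Percentile rank = 100·(4 + 0.5·1)/19 = 100·4.5/19 = 23.68.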